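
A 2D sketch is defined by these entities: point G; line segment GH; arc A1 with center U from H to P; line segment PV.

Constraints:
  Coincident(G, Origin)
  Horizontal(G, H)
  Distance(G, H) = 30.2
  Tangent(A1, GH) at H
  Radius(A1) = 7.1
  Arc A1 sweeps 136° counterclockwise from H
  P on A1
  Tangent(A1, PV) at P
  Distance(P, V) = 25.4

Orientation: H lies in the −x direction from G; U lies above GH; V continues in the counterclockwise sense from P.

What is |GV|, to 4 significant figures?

52.79

On A1, H sits at bearing -90° from U; a 136° counterclockwise sweep puts P at bearing 46°, so P = U + 7.1·(cos 46°, sin 46°) = (-25.27, 12.21). Since A1 is tangent to PV there, UP ⟂ PV, so PV runs along (−sin 46°, cos 46°); with |PV| = 25.4, V = (-43.54, 29.85). Then |GV| = |V − G| = 52.79.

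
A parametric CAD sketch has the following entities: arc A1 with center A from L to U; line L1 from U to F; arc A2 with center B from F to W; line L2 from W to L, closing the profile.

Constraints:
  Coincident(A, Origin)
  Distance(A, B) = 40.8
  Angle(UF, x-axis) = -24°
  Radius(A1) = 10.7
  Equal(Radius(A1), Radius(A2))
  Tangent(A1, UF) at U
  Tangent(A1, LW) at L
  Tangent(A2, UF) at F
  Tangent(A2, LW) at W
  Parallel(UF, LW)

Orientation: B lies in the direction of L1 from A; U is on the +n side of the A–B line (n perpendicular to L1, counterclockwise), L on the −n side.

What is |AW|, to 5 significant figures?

42.180

The slot axis is L1's direction at -24.0°, so u = (cos -24.0°, sin -24.0°) = (0.91355, -0.40674) and n = (−sin -24.0°, cos -24.0°) = (0.40674, 0.91355). A is at the origin and B lies 40.8 along u from A, so B = 40.8·u = (37.273, -16.595). Tangency of A1 to both parallel lines with radius 10.7 puts U and L at A ± 10.7·n: U = (4.3521, 9.7749), L = (-4.3521, -9.7749). Equal radii place F and W the same way about B: F = B + 10.7·n = (41.625, -6.8199), W = B − 10.7·n = (32.921, -26.370). Then |AW| = |W − A| = 42.180.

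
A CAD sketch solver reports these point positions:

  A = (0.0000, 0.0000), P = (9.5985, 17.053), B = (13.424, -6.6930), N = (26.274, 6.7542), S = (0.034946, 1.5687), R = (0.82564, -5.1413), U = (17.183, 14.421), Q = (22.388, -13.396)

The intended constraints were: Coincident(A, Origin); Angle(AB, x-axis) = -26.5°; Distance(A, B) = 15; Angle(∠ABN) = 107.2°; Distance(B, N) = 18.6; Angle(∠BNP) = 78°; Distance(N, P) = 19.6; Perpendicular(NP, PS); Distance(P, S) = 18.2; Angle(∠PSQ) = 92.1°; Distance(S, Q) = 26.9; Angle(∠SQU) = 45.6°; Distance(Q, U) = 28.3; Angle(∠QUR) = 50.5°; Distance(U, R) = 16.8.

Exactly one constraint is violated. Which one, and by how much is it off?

Distance(U, R) = 16.8 — off by 8.70.

A = (0.00, 0.00) ✓; AB at -26.50° ✓; |AB| = 15.00 ✓; ∠ABN = 107.2° ✓; |BN| = 18.60 ✓; ∠BNP = 78.00° ✓; |NP| = 19.60 ✓; ∠(NP, PS) = 90.00° ✓; |PS| = 18.20 ✓; ∠PSQ = 92.10° ✓; |SQ| = 26.90 ✓; ∠SQU = 45.60° ✓; |QU| = 28.30 ✓; ∠QUR = 50.50° ✓; |UR| = 25.50 ✗.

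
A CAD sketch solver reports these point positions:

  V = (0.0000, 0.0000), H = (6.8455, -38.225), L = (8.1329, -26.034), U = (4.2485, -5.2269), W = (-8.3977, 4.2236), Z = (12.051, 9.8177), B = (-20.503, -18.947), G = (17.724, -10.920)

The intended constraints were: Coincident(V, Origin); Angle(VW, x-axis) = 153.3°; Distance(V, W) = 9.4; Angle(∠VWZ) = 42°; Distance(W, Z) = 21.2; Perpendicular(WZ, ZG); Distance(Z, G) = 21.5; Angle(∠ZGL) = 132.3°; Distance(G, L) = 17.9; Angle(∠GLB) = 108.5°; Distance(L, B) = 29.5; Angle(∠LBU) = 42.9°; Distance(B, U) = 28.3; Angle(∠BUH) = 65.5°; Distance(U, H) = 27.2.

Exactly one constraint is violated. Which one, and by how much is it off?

Distance(U, H) = 27.2 — off by 5.90.

V = (0.00, 0.00) ✓; VW at 153.3° ✓; |VW| = 9.400 ✓; ∠VWZ = 42.00° ✓; |WZ| = 21.20 ✓; ∠(WZ, ZG) = 90.00° ✓; |ZG| = 21.50 ✓; ∠ZGL = 132.3° ✓; |GL| = 17.90 ✓; ∠GLB = 108.5° ✓; |LB| = 29.50 ✓; ∠LBU = 42.90° ✓; |BU| = 28.30 ✓; ∠BUH = 65.50° ✓; |UH| = 33.10 ✗.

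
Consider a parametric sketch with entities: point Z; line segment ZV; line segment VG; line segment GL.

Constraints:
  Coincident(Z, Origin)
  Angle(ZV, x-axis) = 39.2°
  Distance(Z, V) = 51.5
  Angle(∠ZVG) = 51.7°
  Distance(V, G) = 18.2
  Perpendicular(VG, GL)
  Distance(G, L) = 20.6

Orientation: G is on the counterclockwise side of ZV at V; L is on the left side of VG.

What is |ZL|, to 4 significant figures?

24.10

Z is at the origin; ZV runs at 39.2° with length 51.5, so V = 51.5·(cos 39.2°, sin 39.2°) = (39.91, 32.55). ∠ZVG = 51.7°, so VG runs at 39.2° + (180° − 51.7°) = 167.5° from the x-axis; with |VG| = 18.2, G = V + 18.2·(cos 167.5°, sin 167.5°) = (22.14, 36.49). The perpendicularity gives GL at right angles to VG; with |GL| = 20.6 on the left of VG, L = G + 20.6·(-0.2164, -0.9763) = (17.68, 16.38). Then |ZL| = |L − Z| = 24.10.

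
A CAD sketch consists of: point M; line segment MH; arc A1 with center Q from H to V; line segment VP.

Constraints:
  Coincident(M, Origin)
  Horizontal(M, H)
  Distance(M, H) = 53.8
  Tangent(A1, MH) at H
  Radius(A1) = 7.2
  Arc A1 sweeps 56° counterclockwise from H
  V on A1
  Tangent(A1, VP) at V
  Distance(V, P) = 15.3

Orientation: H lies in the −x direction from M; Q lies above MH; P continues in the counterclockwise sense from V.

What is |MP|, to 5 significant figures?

42.356

M is at the origin; MH is horizontal with |MH| = 53.8 and H on the −x side, so H = (-53.800, 0.0000). Since A1 is tangent to MH there, QH ⟂ MH, so Q = H + (0, 7.2) = (-53.800, 7.2000). On A1, H sits at bearing -90° from Q; a 56° counterclockwise sweep puts V at bearing -34°, so V = Q + 7.2·(cos -34°, sin -34°) = (-47.831, 3.1738). A1 meets VP tangentially, so QV is at right angles to VP, so VP runs along (−sin -34°, cos -34°); with |VP| = 15.3, P = (-39.275, 15.858). Then |MP| = |P − M| = 42.356.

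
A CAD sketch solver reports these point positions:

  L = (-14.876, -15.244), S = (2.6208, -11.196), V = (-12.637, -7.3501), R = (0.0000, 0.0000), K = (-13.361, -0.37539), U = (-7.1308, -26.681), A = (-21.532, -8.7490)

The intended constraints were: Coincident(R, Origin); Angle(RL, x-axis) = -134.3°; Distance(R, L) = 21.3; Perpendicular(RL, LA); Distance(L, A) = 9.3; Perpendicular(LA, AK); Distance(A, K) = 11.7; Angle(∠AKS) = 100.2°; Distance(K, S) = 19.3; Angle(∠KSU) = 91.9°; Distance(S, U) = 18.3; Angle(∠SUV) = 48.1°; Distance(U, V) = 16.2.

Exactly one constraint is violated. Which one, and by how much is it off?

Distance(U, V) = 16.2 — off by 3.90.

R = (0.00, 0.00) ✓; RL at -134.3° ✓; |RL| = 21.30 ✓; ∠(RL, LA) = 90.00° ✓; |LA| = 9.300 ✓; ∠(LA, AK) = 90.00° ✓; |AK| = 11.70 ✓; ∠AKS = 100.2° ✓; |KS| = 19.30 ✓; ∠KSU = 91.90° ✓; |SU| = 18.30 ✓; ∠SUV = 48.10° ✓; |UV| = 20.10 ✗.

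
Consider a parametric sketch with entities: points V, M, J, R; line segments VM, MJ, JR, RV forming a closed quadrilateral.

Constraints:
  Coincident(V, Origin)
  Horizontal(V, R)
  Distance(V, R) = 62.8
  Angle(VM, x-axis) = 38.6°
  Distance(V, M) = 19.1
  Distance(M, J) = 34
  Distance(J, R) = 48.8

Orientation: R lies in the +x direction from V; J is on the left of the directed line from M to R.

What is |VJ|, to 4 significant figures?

52.61

V is at the origin; V and R share the same y with |VR| = 62.8 and R in +x, so R = (62.8, 0). VM runs at 38.6° with |VM| = 19.1, so M = (14.93, 11.92). J is determined by |MJ| = 34.0 and |JR| = 48.8 together: it lies at the intersection of circle(M, 34.0) and circle(R, 48.8). With |MR| = 49.33, the foot of the radical line on MR is 12.25 from M and the perpendicular offset is √(34.0² − 12.25²) = 31.72. Taking the left-of-MR solution: J = (34.47, 39.74).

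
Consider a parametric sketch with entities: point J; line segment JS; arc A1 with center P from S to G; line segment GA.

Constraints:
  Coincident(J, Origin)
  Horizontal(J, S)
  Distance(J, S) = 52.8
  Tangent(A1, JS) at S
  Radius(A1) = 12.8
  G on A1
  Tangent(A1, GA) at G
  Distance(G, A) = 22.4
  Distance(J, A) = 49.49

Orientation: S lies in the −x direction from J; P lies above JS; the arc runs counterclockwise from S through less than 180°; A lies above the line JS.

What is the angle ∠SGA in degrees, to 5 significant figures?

139.25°

Checks: ∠(PS, SJ) = 90.00° ✓; |PS| = 12.80 ✓; |PG| = 12.80 ✓; ∠(PG, GA) = 90.00° ✓; |GA| = 22.40 ✓; |JA| = 49.49 ✓.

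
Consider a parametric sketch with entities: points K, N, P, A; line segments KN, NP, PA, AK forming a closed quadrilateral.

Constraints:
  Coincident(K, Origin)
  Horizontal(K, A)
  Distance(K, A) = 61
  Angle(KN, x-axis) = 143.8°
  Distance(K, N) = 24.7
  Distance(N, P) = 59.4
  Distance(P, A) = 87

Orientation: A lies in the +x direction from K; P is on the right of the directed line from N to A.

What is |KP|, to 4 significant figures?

46.57

Checks: |NP| = 59.40 ✓; |PA| = 87.00 ✓.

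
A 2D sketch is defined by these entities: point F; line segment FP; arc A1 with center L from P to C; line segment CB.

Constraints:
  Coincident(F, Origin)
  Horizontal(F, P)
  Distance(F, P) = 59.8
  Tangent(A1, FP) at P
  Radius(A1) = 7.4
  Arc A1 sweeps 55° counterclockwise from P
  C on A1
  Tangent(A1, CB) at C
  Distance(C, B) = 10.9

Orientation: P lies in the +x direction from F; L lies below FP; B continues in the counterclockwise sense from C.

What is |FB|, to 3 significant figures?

49.0

F is at the origin; FP is horizontal with |FP| = 59.8 and P on the +x side, so P = (59.8, 0.00). The tangent condition forces LP to be normal to FP, so L = P + (0, -7.4) = (59.8, -7.40). On A1, P sits at bearing 90° from L; a 55° counterclockwise sweep puts C at bearing 145°, so C = L + 7.4·(cos 145°, sin 145°) = (53.7, -3.16). Since A1 is tangent to CB there, LC ⟂ CB, so CB runs along (−sin 145°, cos 145°); with |CB| = 10.9, B = (47.5, -12.1). Then |FB| = |B − F| = 49.0.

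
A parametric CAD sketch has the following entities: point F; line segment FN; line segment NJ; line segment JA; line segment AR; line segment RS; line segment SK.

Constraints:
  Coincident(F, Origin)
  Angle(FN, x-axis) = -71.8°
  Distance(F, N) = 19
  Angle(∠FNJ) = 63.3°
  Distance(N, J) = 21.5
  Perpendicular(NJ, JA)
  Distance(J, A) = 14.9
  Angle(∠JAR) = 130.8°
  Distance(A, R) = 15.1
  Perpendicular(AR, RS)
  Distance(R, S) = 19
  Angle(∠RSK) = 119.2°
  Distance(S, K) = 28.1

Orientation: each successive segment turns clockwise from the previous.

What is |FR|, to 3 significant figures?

7.94

F is at the origin; FN runs at -71.8° with length 19.0, so N = (5.93, -18.0). ∠FNJ = 63.3° gives NJ at 172° from the x-axis; with |NJ| = 21.5, J = (-15.3, -14.9). NJ is perpendicular to JA, so JA runs at 81.5°; with |JA| = 14.9, A = (-13.1, -0.135). ∠JAR = 130.8° gives AR at 32.3° from the x-axis; with |AR| = 15.1, R = (-0.364, 7.93). Then |FR| = |R − F| = 7.94.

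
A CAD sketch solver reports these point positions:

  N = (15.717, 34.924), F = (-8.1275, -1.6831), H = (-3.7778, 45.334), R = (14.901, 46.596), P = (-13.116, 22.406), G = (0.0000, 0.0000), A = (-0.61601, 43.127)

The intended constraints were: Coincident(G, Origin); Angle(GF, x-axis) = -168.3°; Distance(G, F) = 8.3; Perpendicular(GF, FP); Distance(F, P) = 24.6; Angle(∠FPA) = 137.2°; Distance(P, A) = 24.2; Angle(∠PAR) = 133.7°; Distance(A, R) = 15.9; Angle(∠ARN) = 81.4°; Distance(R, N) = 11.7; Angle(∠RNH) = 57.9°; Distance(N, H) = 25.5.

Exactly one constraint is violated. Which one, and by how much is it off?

Distance(N, H) = 25.5 — off by 3.40.

G = (0.00, 0.00) ✓; GF at -168.3° ✓; |GF| = 8.300 ✓; ∠(GF, FP) = 90.00° ✓; |FP| = 24.60 ✓; ∠FPA = 137.2° ✓; |PA| = 24.20 ✓; ∠PAR = 133.7° ✓; |AR| = 15.90 ✓; ∠ARN = 81.40° ✓; |RN| = 11.70 ✓; ∠RNH = 57.90° ✓; |NH| = 22.10 ✗.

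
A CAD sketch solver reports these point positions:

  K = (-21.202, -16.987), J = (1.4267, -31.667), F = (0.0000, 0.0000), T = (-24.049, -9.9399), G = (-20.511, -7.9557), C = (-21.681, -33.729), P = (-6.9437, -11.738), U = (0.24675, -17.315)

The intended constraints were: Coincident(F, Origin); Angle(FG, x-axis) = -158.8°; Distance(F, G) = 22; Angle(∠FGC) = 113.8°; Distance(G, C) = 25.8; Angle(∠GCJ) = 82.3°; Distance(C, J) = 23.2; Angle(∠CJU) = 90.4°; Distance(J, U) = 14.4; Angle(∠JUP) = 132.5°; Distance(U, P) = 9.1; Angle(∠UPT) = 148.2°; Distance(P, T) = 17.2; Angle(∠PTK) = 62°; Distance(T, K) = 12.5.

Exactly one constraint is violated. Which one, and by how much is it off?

Distance(T, K) = 12.5 — off by 4.90.

F = (0.00, 0.00) ✓; FG at -158.8° ✓; |FG| = 22.00 ✓; ∠FGC = 113.8° ✓; |GC| = 25.80 ✓; ∠GCJ = 82.30° ✓; |CJ| = 23.20 ✓; ∠CJU = 90.40° ✓; |JU| = 14.40 ✓; ∠JUP = 132.5° ✓; |UP| = 9.100 ✓; ∠UPT = 148.2° ✓; |PT| = 17.20 ✓; ∠PTK = 62.00° ✓; |TK| = 7.600 ✗.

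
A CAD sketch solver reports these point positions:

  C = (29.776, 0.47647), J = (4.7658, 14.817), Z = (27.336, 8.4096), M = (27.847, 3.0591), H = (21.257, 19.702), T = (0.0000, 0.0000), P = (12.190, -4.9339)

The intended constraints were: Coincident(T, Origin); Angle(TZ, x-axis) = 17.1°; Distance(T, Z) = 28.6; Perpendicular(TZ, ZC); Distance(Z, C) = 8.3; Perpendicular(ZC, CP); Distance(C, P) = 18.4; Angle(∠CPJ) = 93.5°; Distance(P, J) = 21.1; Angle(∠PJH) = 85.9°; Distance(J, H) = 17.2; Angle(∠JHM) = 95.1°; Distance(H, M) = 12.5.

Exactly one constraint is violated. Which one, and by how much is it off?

Distance(H, M) = 12.5 — off by 5.40.

T = (0.00, 0.00) ✓; TZ at 17.10° ✓; |TZ| = 28.60 ✓; ∠(TZ, ZC) = 90.00° ✓; |ZC| = 8.300 ✓; ∠(ZC, CP) = 90.00° ✓; |CP| = 18.40 ✓; ∠CPJ = 93.50° ✓; |PJ| = 21.10 ✓; ∠PJH = 85.90° ✓; |JH| = 17.20 ✓; ∠JHM = 95.10° ✓; |HM| = 17.90 ✗.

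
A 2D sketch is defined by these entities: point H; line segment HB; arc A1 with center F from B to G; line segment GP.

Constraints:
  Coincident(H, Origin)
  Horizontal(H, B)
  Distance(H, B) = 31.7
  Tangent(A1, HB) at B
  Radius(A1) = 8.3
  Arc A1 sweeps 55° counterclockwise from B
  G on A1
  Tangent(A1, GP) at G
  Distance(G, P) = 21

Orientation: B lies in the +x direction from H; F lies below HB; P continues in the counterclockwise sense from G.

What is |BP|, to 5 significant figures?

28.023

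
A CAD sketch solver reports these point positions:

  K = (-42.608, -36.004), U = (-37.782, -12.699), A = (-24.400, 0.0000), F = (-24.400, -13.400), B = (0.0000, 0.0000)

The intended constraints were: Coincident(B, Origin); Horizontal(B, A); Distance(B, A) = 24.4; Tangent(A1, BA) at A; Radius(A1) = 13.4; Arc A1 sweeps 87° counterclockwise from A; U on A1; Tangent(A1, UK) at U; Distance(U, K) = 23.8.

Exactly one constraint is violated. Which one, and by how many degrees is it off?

Tangent(A1, UK) at U — off by 8.70°.

B = (0.00, 0.00) ✓; B.y = 0.00, A.y = 0.00 ✓; |BA| = 24.40 ✓; ∠(FA, AB) = 90.00° ✓; |FA| = 13.40 ✓; bearing(F→U) − bearing(F→A) = 87.00° ✓; |FU| = 13.40 ✓; ∠(FU, UK) = 98.70° ✗; |UK| = 23.80 ✓.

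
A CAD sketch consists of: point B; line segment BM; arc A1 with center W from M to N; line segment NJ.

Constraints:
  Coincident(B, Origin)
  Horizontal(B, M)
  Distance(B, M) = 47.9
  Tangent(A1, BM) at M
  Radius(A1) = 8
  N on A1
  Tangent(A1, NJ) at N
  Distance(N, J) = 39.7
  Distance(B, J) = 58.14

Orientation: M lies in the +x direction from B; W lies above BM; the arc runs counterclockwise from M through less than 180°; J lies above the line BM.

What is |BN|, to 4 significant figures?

56.13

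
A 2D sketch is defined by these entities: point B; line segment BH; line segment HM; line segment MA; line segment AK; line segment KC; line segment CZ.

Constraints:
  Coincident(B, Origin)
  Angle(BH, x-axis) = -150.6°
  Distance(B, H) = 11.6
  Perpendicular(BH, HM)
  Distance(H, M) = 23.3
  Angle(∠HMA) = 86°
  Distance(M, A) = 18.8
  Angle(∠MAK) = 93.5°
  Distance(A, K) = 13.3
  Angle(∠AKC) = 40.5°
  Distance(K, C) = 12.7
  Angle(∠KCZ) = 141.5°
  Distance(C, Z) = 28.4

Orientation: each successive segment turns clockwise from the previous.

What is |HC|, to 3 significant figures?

21.2

∠MAK = 93.5° gives AK at -61.1° from the x-axis; with |AK| = 13.3, K = (1.87, 11.0). ∠AKC = 40.5° gives KC at 159° from the x-axis; with |KC| = 12.7, C = (-10.0, 15.5). Then |HC| = |C − H| = 21.2.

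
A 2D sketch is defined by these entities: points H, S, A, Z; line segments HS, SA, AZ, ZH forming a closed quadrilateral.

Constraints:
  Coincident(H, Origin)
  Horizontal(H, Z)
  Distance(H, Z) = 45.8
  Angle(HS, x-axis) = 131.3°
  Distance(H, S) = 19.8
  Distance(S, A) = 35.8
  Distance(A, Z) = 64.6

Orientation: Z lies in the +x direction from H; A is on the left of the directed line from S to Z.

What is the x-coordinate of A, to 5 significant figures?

1.9031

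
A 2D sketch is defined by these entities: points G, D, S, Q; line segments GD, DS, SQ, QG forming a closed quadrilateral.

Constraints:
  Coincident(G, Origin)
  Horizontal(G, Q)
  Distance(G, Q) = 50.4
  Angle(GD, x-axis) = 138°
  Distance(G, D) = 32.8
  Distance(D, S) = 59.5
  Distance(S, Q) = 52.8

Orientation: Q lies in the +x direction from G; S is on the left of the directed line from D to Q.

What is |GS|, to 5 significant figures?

56.300

Checks: |DS| = 59.50 ✓; |SQ| = 52.80 ✓.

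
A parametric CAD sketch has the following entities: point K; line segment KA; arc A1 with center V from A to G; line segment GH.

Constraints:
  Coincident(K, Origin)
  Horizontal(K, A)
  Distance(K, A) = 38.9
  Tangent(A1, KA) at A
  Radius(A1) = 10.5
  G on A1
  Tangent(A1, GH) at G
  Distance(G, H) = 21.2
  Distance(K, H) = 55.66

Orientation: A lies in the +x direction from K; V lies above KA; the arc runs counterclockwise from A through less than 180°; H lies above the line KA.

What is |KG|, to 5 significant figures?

50.785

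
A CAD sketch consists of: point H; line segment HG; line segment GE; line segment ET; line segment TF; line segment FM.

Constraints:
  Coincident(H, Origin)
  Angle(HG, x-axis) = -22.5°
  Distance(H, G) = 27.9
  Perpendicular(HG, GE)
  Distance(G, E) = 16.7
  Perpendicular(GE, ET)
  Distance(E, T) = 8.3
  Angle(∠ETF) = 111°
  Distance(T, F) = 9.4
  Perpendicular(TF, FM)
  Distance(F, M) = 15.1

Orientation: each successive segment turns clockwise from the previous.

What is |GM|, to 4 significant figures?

3.495

H is at the origin; HG runs at -22.5° with length 27.9, so G = (25.78, -10.68). HG is perpendicular to GE, so GE runs at -112.5°; with |GE| = 16.7, E = (19.39, -26.11). GE is perpendicular to ET, so ET runs at 157.5°; with |ET| = 8.3, T = (11.72, -22.93). ∠ETF = 111.0° gives TF at 88.50° from the x-axis; with |TF| = 9.4, F = (11.96, -13.53). The perpendicularity gives FM at right angles to TF, so FM runs at -1.500°; with |FM| = 15.1, M = (27.06, -13.93). Then |GM| = |M − G| = 3.495.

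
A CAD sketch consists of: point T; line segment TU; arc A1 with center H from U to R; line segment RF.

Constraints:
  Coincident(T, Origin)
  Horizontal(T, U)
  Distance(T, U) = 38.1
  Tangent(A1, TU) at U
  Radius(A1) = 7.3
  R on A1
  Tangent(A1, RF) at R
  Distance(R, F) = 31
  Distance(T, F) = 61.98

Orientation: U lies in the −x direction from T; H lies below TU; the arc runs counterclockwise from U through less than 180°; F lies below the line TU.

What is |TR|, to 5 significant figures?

45.753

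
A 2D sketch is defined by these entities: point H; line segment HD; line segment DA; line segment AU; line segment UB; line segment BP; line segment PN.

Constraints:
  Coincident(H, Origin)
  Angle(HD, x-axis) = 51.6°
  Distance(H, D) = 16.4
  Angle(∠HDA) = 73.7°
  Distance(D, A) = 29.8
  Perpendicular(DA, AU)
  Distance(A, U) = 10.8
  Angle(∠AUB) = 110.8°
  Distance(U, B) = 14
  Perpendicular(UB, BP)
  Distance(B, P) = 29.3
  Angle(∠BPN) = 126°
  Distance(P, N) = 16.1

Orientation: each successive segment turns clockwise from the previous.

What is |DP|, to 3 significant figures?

13.2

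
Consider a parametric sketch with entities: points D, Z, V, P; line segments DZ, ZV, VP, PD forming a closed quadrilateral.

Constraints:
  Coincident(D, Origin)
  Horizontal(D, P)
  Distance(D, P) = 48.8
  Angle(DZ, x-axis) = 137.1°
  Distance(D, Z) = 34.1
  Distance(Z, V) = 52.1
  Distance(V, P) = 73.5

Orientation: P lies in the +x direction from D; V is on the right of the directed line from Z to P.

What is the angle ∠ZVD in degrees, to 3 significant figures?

40.2°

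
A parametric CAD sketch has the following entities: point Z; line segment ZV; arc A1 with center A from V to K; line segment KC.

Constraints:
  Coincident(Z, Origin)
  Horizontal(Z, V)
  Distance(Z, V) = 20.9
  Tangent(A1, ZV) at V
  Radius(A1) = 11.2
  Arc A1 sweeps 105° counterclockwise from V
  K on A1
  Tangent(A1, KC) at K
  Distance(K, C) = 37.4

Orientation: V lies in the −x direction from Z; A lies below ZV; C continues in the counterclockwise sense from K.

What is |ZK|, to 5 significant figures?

34.711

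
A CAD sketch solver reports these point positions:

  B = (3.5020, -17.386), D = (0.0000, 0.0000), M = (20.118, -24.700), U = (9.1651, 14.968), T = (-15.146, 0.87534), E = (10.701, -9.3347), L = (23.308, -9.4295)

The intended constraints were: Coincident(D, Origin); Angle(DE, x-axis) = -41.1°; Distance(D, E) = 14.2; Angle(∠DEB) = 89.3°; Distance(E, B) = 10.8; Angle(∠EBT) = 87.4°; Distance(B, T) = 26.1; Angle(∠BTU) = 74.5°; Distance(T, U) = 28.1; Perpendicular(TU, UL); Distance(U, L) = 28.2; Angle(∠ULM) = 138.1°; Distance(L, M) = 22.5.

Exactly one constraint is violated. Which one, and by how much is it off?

Distance(L, M) = 22.5 — off by 6.90.

D = (0.00, 0.00) ✓; DE at -41.10° ✓; |DE| = 14.20 ✓; ∠DEB = 89.30° ✓; |EB| = 10.80 ✓; ∠EBT = 87.40° ✓; |BT| = 26.10 ✓; ∠BTU = 74.50° ✓; |TU| = 28.10 ✓; ∠(TU, UL) = 90.00° ✓; |UL| = 28.20 ✓; ∠ULM = 138.1° ✓; |LM| = 15.60 ✗.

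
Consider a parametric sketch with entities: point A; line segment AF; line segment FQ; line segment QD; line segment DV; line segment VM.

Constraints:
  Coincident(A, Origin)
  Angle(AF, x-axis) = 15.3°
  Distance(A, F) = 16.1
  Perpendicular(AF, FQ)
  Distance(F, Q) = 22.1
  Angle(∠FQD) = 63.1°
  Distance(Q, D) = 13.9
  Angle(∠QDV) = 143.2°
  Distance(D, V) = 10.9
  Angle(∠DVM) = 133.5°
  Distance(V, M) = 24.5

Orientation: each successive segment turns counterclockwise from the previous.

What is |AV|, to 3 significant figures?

6.14

A is at the origin; AF runs at 15.3° with length 16.1, so F = (15.5, 4.25). AF is perpendicular to FQ, so FQ runs at 105°; with |FQ| = 22.1, Q = (9.70, 25.6). ∠FQD = 63.1° gives QD at -138° from the x-axis; with |QD| = 13.9, D = (-0.599, 16.2). ∠QDV = 143.2° gives DV at -101° from the x-axis; with |DV| = 10.9, V = (-2.68, 5.53). Then |AV| = |V − A| = 6.14.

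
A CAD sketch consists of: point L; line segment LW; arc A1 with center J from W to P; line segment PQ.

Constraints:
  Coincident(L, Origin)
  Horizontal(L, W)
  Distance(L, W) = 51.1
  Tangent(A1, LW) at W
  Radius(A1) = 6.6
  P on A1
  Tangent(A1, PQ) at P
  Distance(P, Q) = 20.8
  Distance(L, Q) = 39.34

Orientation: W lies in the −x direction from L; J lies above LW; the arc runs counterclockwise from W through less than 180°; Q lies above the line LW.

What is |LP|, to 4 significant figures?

45.75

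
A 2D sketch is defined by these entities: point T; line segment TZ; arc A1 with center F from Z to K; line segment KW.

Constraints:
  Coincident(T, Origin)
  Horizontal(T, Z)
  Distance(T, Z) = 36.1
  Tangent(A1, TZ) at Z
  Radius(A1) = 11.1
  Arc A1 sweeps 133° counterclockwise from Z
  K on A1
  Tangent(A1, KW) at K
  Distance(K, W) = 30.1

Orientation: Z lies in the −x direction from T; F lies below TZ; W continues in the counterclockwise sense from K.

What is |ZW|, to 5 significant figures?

42.535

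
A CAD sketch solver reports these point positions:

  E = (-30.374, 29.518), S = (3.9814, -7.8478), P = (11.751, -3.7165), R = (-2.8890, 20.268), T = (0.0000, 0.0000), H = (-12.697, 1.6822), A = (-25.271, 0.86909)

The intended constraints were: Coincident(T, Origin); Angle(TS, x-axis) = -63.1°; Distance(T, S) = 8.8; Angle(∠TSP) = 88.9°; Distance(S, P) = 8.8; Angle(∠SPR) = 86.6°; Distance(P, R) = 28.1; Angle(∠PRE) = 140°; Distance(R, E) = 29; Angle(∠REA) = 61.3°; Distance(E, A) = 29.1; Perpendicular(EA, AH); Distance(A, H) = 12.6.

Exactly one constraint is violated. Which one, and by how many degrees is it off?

Perpendicular(EA, AH) — off by 6.40°.

T = (0.00, 0.00) ✓; TS at -63.10° ✓; |TS| = 8.800 ✓; ∠TSP = 88.90° ✓; |SP| = 8.800 ✓; ∠SPR = 86.60° ✓; |PR| = 28.10 ✓; ∠PRE = 140.0° ✓; |RE| = 29.00 ✓; ∠REA = 61.30° ✓; |EA| = 29.10 ✓; ∠(EA, AH) = 83.60° ✗; |AH| = 12.60 ✓.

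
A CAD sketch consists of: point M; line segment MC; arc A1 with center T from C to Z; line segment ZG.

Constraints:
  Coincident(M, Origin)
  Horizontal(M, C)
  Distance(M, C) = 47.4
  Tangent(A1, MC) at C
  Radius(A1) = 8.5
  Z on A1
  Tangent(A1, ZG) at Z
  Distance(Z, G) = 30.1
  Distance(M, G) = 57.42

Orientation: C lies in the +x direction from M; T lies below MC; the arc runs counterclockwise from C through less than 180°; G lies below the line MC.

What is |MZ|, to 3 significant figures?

40.0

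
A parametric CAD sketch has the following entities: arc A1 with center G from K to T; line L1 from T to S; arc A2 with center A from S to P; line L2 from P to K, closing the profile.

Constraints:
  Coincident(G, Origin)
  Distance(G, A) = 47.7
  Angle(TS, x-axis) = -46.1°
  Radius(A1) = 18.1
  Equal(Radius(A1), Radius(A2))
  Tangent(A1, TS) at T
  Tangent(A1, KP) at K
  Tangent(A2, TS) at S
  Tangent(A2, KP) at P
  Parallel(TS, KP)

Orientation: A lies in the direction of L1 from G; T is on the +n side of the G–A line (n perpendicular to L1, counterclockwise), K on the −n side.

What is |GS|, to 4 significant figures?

51.02

The slot axis is L1's direction at -46.1°, so u = (cos -46.1°, sin -46.1°) = (0.6934, -0.7206) and n = (−sin -46.1°, cos -46.1°) = (0.7206, 0.6934). G is at the origin and A lies 47.7 along u from G, so A = 47.7·u = (33.08, -34.37). Tangency of A1 to both parallel lines with radius 18.1 puts T and K at G ± 18.1·n: T = (13.04, 12.55), K = (-13.04, -12.55). Equal radii place S and P the same way about A: S = A + 18.1·n = (46.12, -21.82), P = A − 18.1·n = (20.03, -46.92). Then |GS| = |S − G| = 51.02.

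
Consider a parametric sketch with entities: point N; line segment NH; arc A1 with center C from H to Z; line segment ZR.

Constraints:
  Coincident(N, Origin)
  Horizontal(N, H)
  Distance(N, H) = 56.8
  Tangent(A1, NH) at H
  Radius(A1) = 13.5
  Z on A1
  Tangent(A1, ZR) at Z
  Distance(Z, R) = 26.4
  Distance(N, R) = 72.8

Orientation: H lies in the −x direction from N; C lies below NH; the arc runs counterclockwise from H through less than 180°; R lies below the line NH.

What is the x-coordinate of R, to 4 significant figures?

-58.68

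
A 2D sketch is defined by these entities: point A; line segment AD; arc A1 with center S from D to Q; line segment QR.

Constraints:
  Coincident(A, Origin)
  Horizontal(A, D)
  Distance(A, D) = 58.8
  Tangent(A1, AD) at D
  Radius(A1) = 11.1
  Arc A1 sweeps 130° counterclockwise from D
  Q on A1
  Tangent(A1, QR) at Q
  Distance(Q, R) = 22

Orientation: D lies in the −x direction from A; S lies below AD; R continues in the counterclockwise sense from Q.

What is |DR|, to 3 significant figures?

35.5

A is at the origin; A and D share the same y with |AD| = 58.8 and D on the −x side, so D = (-58.8, 0.00). Tangency of A1 to AD means the radius SD is perpendicular to AD, so S = D + (0, -11.1) = (-58.8, -11.1). On A1, D sits at bearing 90° from S; a 130° counterclockwise sweep puts Q at bearing 220°, so Q = S + 11.1·(cos 220°, sin 220°) = (-67.3, -18.2). Since A1 is tangent to QR there, SQ ⟂ QR, so QR runs along (−sin 220°, cos 220°); with |QR| = 22.0, R = (-53.2, -35.1). Then |DR| = |R − D| = 35.5.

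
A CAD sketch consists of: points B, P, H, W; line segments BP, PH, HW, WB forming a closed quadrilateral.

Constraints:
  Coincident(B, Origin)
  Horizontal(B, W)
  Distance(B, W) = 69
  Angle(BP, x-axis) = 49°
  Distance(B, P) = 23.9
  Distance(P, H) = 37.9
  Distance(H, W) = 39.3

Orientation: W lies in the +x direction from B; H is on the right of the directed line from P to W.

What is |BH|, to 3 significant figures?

36.5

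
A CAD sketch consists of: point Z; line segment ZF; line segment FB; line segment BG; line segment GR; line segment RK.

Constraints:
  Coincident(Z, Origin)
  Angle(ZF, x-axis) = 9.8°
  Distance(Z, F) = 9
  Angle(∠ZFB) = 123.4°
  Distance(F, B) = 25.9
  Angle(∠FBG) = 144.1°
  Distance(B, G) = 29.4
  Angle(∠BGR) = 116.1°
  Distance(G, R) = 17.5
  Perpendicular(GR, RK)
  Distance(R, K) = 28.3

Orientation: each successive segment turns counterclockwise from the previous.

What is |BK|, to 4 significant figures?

30.49

∠BGR = 116.1° gives GR at 166.2° from the x-axis; with |GR| = 17.5, R = (-4.020, 58.17). The perpendicularity gives RK at right angles to GR, so RK runs at -103.8°; with |RK| = 28.3, K = (-10.77, 30.68). Then |BK| = |K − B| = 30.49.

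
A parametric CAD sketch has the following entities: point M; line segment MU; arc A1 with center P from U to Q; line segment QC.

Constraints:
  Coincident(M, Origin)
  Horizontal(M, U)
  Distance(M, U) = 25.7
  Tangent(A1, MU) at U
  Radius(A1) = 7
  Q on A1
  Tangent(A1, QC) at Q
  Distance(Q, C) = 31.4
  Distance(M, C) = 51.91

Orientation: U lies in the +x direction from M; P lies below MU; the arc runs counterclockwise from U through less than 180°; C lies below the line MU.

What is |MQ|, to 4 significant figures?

22.37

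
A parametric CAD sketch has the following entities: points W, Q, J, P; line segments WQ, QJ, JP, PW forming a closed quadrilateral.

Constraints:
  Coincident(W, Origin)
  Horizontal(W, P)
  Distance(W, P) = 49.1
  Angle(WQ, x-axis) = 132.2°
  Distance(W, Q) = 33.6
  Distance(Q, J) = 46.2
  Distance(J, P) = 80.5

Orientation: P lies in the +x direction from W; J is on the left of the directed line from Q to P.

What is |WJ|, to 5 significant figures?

64.601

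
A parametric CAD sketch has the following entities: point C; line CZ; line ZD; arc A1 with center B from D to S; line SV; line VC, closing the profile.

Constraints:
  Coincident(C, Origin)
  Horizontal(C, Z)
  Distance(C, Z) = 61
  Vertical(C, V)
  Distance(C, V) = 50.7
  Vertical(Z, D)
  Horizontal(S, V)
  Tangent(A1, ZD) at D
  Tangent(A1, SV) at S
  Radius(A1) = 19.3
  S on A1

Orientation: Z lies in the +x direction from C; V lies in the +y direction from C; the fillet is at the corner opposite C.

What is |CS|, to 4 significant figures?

65.65

The virtual corner opposite C is at (61.00, 50.70). The tangent condition forces BD to be normal to ZD and A1 meets SV tangentially, so BS is at right angles to SV, with radius 19.3, so the center B sits 19.3 in from both sides at B = (41.70, 31.40). That places the tangent points at D = (61.00, 31.40) on ZD and S = (41.70, 50.70) on SV. Then |CS| = |S − C| = 65.65.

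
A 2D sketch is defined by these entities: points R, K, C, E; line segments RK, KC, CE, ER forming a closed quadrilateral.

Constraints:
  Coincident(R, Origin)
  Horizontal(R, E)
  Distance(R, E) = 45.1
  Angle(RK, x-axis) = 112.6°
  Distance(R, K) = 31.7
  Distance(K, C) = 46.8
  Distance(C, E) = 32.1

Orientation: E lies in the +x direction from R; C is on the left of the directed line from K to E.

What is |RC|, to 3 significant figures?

46.0

Checks: R = (0.00, 0.00) ✓; |KC| = 46.80 ✓; |CE| = 32.10 ✓.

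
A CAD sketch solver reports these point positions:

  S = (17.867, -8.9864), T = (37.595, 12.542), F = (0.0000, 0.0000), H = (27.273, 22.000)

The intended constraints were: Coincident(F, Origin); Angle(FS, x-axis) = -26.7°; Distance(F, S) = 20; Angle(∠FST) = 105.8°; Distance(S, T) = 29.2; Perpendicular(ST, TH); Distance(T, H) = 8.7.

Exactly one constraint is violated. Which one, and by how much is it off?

Distance(T, H) = 8.7 — off by 5.30.

F = (0.00, 0.00) ✓; FS at -26.70° ✓; |FS| = 20.00 ✓; ∠FST = 105.8° ✓; |ST| = 29.20 ✓; ∠(ST, TH) = 90.00° ✓; |TH| = 14.00 ✗.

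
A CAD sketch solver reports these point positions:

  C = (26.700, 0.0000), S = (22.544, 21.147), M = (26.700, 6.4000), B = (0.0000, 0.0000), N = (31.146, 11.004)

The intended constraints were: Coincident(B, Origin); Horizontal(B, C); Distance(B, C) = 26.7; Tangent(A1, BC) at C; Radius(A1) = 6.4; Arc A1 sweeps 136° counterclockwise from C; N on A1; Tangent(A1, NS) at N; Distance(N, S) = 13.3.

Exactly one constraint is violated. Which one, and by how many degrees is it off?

Tangent(A1, NS) at N — off by 5.70°.

B = (0.00, 0.00) ✓; B.y = 0.00, C.y = 0.00 ✓; |BC| = 26.70 ✓; ∠(MC, CB) = 90.00° ✓; |MC| = 6.400 ✓; bearing(M→N) − bearing(M→C) = 136.0° ✓; |MN| = 6.400 ✓; ∠(MN, NS) = 95.70° ✗; |NS| = 13.30 ✓.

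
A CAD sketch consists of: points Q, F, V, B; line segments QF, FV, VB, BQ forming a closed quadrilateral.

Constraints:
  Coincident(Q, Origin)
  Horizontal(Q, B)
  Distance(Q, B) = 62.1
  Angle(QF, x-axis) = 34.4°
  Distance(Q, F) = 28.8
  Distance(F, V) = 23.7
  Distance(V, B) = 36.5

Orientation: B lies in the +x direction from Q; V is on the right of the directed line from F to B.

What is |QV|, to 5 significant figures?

27.325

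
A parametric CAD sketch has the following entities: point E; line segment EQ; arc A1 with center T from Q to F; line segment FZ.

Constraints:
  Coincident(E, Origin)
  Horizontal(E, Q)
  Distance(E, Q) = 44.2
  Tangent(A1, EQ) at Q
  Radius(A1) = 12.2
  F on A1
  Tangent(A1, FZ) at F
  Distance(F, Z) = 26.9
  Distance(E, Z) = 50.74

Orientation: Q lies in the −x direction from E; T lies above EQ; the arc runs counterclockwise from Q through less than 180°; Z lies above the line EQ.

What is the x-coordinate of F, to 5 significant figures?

-32.000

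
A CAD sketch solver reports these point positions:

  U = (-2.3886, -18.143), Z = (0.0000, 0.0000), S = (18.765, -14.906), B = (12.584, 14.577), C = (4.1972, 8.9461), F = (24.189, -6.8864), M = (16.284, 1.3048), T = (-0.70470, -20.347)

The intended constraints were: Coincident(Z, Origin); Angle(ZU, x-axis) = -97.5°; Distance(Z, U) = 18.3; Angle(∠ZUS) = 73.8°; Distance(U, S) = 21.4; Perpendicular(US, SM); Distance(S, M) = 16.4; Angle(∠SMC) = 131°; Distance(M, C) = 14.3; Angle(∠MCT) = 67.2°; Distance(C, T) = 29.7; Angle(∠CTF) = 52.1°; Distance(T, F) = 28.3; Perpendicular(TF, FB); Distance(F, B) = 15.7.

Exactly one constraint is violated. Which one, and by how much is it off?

Distance(F, B) = 15.7 — off by 8.70.

Z = (0.00, 0.00) ✓; ZU at -97.50° ✓; |ZU| = 18.30 ✓; ∠ZUS = 73.80° ✓; |US| = 21.40 ✓; ∠(US, SM) = 90.00° ✓; |SM| = 16.40 ✓; ∠SMC = 131.0° ✓; |MC| = 14.30 ✓; ∠MCT = 67.20° ✓; |CT| = 29.70 ✓; ∠CTF = 52.10° ✓; |TF| = 28.30 ✓; ∠(TF, FB) = 90.00° ✓; |FB| = 24.40 ✗.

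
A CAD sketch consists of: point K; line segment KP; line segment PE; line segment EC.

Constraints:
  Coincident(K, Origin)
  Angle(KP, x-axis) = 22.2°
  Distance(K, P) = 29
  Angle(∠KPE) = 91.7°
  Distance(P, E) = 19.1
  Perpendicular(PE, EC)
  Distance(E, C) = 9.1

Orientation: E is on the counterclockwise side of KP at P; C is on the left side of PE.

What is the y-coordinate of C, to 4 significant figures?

25.66

K is at the origin; KP runs at 22.2° with length 29.0, so P = 29.0·(cos 22.2°, sin 22.2°) = (26.85, 10.96). ∠KPE = 91.7°, so PE runs at 22.2° + (180° − 91.7°) = 110.5° from the x-axis; with |PE| = 19.1, E = P + 19.1·(cos 110.5°, sin 110.5°) = (20.16, 28.85). PE is perpendicular to EC; with |EC| = 9.1 on the left of PE, C = E + 9.1·(-0.9367, -0.3502) = (11.64, 25.66). So C.y = 25.66.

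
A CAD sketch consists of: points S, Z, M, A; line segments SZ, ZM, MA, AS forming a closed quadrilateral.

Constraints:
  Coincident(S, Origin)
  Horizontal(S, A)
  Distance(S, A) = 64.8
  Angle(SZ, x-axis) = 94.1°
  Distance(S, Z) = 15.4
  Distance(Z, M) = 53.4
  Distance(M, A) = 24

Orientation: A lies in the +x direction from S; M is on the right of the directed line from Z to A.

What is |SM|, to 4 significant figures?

46.14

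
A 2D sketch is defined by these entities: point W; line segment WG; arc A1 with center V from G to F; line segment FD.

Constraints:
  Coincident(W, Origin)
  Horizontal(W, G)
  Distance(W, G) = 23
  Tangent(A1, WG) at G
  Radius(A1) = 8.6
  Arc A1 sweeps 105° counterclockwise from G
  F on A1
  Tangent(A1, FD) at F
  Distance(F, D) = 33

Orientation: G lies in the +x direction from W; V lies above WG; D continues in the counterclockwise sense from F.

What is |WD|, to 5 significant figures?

48.391

W is at the origin; W and G share the same y with |WG| = 23.0 and G on the +x side, so G = (23.000, 0.0000). Tangency of A1 to WG means the radius VG is perpendicular to WG, so V = G + (0, 8.6) = (23.000, 8.6000). On A1, G sits at bearing -90° from V; a 105° counterclockwise sweep puts F at bearing 15°, so F = V + 8.6·(cos 15°, sin 15°) = (31.307, 10.826). Tangency of A1 to FD means the radius VF is perpendicular to FD, so FD runs along (−sin 15°, cos 15°); with |FD| = 33.0, D = (22.766, 42.701). Then |WD| = |D − W| = 48.391.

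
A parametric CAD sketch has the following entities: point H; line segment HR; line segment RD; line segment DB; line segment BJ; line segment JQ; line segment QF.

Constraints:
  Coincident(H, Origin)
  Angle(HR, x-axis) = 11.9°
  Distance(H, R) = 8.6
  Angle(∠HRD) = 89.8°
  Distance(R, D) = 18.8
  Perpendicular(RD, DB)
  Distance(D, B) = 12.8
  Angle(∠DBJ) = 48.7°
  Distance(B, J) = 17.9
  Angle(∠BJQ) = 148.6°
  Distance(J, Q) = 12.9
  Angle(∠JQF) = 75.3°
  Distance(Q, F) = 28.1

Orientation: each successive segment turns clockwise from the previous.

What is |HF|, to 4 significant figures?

36.38

H is at the origin; HR runs at 11.9° with length 8.6, so R = (8.415, 1.773). ∠HRD = 89.8° gives RD at -78.30° from the x-axis; with |RD| = 18.8, D = (12.23, -16.64). The perpendicularity gives DB at right angles to RD, so DB runs at -168.3°; with |DB| = 12.8, B = (-0.3065, -19.23). ∠DBJ = 48.7° gives BJ at 60.40° from the x-axis; with |BJ| = 17.9, J = (8.535, -3.668). ∠BJQ = 148.6° gives JQ at 29.00° from the x-axis; with |JQ| = 12.9, Q = (19.82, 2.586). ∠JQF = 75.3° gives QF at -75.70° from the x-axis; with |QF| = 28.1, F = (26.76, -24.64). Then |HF| = |F − H| = 36.38.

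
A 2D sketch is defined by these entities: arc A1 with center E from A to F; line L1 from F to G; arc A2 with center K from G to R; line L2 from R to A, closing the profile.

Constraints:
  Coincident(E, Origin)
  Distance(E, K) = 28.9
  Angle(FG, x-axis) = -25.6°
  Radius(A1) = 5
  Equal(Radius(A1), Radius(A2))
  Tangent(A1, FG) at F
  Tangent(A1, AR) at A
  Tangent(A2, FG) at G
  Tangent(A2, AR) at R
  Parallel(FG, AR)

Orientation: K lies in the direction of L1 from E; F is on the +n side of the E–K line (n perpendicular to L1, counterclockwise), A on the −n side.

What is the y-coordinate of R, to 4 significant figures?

-17.00

The slot axis is L1's direction at -25.6°, so u = (cos -25.6°, sin -25.6°) = (0.9018, -0.4321) and n = (−sin -25.6°, cos -25.6°) = (0.4321, 0.9018). E is at the origin and K lies 28.9 along u from E, so K = 28.9·u = (26.06, -12.49). Tangency of A1 to both parallel lines with radius 5.0 puts F and A at E ± 5.0·n: F = (2.160, 4.509), A = (-2.160, -4.509). Equal radii place G and R the same way about K: G = K + 5.0·n = (28.22, -7.978), R = K − 5.0·n = (23.90, -17.00). So R.y = -17.00.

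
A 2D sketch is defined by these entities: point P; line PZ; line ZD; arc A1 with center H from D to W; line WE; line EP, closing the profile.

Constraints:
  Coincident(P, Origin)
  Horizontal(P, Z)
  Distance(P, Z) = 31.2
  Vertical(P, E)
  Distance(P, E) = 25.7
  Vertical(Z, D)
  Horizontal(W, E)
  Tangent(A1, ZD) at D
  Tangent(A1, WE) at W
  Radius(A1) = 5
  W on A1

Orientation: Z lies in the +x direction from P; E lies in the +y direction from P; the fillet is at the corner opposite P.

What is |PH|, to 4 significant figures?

33.39

P is at the origin; P and Z share the same y with |PZ| = 31.2 and Z on the +x side, so Z = (31.20, 0.000). P and E share the same x with |PE| = 25.7 and E on the +y side, so E = (0.000, 25.70). The virtual corner opposite P is at (31.20, 25.70). Tangency of A1 to ZD means the radius HD is perpendicular to ZD and tangency of A1 to WE means the radius HW is perpendicular to WE, with radius 5.0, so the center H sits 5.0 in from both sides at H = (26.20, 20.70). Then |PH| = |H − P| = 33.39.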